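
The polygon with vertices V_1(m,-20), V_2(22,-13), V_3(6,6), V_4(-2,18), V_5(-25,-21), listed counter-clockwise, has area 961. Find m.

20

The doubled signed area Σ (x_i y_{i+1} − x_{i+1} y_i) is linear in m.
With m=0 it equals 1762; the coefficient of m is 8 (from the two edges through V_1).
So 8·m + 1762 = 2·961 = 1922 ⇒ m = 20.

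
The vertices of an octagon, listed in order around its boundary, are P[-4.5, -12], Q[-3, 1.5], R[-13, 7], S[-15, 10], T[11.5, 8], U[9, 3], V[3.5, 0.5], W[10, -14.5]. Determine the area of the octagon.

Σ = (-42.75) + (-1.5) + (-25) + (-235) + (-37.5) + (-6) + (-55.75) + (-185.25) = -588.75
Area = |Σ|/2 = 294.375.

294.375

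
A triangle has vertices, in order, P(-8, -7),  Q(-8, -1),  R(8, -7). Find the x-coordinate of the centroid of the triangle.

Apply Gauss's area formula. First the cross-terms c_i = x_i·y_{i+1} − x_{i+1}·y_i:
  -48, 64, -112  ⇒  2A = -96, A = -48.
Then Σ (x_i + x_{i+1})·c_i = 768, so x̄ = 768 / (6·(-48)) = -8/3.

-8/3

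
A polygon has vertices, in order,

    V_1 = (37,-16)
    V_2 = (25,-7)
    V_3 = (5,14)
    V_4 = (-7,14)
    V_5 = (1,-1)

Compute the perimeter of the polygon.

112

|V_1V_2| = √((-12)² + (9)²) = √225 = 15
|V_2V_3| = √((-20)² + (21)²) = √841 = 29
|V_3V_4| = √((-12)² + (0)²) = √144 = 12
|V_4V_5| = √((8)² + (-15)²) = √289 = 17
|V_5V_1| = √((36)² + (-15)²) = √1521 = 39
Perimeter = 15 + 29 + 12 + 17 + 39 = 112.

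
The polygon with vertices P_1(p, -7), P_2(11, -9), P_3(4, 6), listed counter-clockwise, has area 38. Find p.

The doubled signed area Σ (x_i y_{i+1} − x_{i+1} y_i) is linear in p.
With p=0 it equals 151; the coefficient of p is -15 (from the two edges through P_1).
So -15·p + 151 = 2·38 = 76 ⇒ p = 5.

5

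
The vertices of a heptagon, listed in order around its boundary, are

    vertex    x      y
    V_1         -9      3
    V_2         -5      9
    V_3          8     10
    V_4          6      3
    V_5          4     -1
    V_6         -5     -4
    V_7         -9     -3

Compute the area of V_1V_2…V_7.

169

Apply Gauss's area formula: 2A = Σ (x_i·y_{i+1} − x_{i+1}·y_i), indices taken mod 7.
Σ = (-66) + (-122) + (-36) + (-18) + (-21) + (-21) + (-54) = -338
Area = |Σ|/2 = 169.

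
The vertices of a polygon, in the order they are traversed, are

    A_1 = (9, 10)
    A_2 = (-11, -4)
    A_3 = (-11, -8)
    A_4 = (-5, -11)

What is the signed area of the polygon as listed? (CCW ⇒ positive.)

Apply the shoelace formula: 2A = Σ (x_i·y_{i+1} − x_{i+1}·y_i), indices taken mod 4.
Cross-terms: 74, 44, 81, 49  ⇒  Σ = 248
Signed area = Σ/2 = 124 (positive ⇒ counter-clockwise traversal).

124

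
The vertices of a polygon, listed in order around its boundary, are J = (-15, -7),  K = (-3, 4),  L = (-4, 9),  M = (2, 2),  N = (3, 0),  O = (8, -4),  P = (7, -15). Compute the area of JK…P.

J→K: (-15)(4) − (-3)(-7) = -81
K→L: (-3)(9) − (-4)(4) = -11
L→M: (-4)(2) − (2)(9) = -26
M→N: (2)(0) − (3)(2) = -6
N→O: (3)(-4) − (8)(0) = -12
O→P: (8)(-15) − (7)(-4) = -92
P→J: (7)(-7) − (-15)(-15) = -274
Σ = -502
Area = |Σ|/2 = 251.

251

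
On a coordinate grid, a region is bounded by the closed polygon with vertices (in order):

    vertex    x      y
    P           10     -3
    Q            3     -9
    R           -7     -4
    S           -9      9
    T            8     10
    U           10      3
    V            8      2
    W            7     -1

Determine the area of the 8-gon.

Apply the shoelace formula: 2A = Σ (x_i·y_{i+1} − x_{i+1}·y_i), indices taken mod 8.
P→Q: (10)(-9) − (3)(-3) = -81
Q→R: (3)(-4) − (-7)(-9) = -75
R→S: (-7)(9) − (-9)(-4) = -99
S→T: (-9)(10) − (8)(9) = -162
T→U: (8)(3) − (10)(10) = -76
U→V: (10)(2) − (8)(3) = -4
V→W: (8)(-1) − (7)(2) = -22
W→P: (7)(-3) − (10)(-1) = -11
Σ = -530
Area = |Σ|/2 = 265.

265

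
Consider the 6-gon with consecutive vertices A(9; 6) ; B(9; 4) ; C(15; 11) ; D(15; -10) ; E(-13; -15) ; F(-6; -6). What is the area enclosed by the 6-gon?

Apply Gauss's area formula: 2A = Σ (x_i·y_{i+1} − x_{i+1}·y_i), indices taken mod 6.
A→B: (9)(4) − (9)(6) = -18
B→C: (9)(11) − (15)(4) = 39
C→D: (15)(-10) − (15)(11) = -315
D→E: (15)(-15) − (-13)(-10) = -355
E→F: (-13)(-6) − (-6)(-15) = -12
F→A: (-6)(6) − (9)(-6) = 18
Σ = -643
Area = |Σ|/2 = 321.5.

321.5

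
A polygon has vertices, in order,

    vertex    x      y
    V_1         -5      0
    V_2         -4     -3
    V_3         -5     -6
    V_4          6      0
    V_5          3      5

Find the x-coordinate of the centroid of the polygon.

Apply the shoelace (surveyor's) formula. First the cross-terms c_i = x_i·y_{i+1} − x_{i+1}·y_i:
  15, 9, 36, 30, 25  ⇒  2A = 115, A = 57.5.
Then Σ (x_i + x_{i+1})·c_i = 40, so x̄ = 40 / (6·57.5) = 8/69.

8/69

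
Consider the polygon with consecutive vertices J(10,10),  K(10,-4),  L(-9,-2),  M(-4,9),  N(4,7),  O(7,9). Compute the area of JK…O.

191

J→K: (10)(-4) − (10)(10) = -140
K→L: (10)(-2) − (-9)(-4) = -56
L→M: (-9)(9) − (-4)(-2) = -89
M→N: (-4)(7) − (4)(9) = -64
N→O: (4)(9) − (7)(7) = -13
O→J: (7)(10) − (10)(9) = -20
Σ = -382
Area = |Σ|/2 = 191.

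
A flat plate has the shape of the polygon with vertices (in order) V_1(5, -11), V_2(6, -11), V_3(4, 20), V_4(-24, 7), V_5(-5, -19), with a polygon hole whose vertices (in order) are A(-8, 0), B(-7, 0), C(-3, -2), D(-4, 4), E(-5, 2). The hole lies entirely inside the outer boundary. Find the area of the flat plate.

651

Outer boundary:
Apply the shoelace formula: 2A = Σ (x_i·y_{i+1} − x_{i+1}·y_i), indices taken mod 5.
Cross-terms: 11, 164, 508, 491, 150  ⇒  Σ = 1324
Area = |Σ|/2 = 662.
Hole:
A→B: (-8)(0) − (-7)(0) = 0
B→C: (-7)(-2) − (-3)(0) = 14
C→D: (-3)(4) − (-4)(-2) = -20
D→E: (-4)(2) − (-5)(4) = 12
E→A: (-5)(0) − (-8)(2) = 16
Σ = 22
Area = |Σ|/2 = 11.
Net area = 662 − 11 = 651.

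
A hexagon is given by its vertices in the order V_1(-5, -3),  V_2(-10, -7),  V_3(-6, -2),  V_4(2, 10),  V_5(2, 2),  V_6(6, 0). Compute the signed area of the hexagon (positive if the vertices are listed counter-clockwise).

-59.5

Σ = (5) + (-22) + (-56) + (-16) + (-12) + (-18) = -119
Signed area = Σ/2 = -59.5 (negative ⇒ clockwise traversal).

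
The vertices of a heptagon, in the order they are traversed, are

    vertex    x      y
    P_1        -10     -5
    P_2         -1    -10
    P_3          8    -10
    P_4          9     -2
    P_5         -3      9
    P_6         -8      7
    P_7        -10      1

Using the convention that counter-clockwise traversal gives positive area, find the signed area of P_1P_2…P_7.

253.5

Cross-terms: 95, 90, 74, 75, 51, 62, 60  ⇒  Σ = 507
Signed area = Σ/2 = 253.5 (positive ⇒ counter-clockwise traversal).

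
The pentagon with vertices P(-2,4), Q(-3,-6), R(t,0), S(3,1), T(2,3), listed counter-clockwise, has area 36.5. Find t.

The doubled signed area Σ (x_i y_{i+1} − x_{i+1} y_i) is linear in t.
With t=0 it equals 45; the coefficient of t is 7 (from the two edges through R).
So 7·t + 45 = 2·36.5 = 73 ⇒ t = 4.

4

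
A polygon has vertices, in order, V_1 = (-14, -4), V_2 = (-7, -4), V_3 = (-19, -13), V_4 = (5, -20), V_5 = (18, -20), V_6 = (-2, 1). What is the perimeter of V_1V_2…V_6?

|V_1V_2| = √((7)² + (0)²) = √49 = 7
|V_2V_3| = √((-12)² + (-9)²) = √225 = 15
|V_3V_4| = √((24)² + (-7)²) = √625 = 25
|V_4V_5| = √((13)² + (0)²) = √169 = 13
|V_5V_6| = √((-20)² + (21)²) = √841 = 29
|V_6V_1| = √((-12)² + (-5)²) = √169 = 13
Perimeter = 7 + 15 + 25 + 13 + 29 + 13 = 102.

102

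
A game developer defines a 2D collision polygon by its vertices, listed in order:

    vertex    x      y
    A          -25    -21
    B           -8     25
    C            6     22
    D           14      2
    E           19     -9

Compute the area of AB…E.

1101.5

A→B: (-25)(25) − (-8)(-21) = -793
B→C: (-8)(22) − (6)(25) = -326
C→D: (6)(2) − (14)(22) = -296
D→E: (14)(-9) − (19)(2) = -164
E→A: (19)(-21) − (-25)(-9) = -624
Σ = -2203
Area = |Σ|/2 = 1101.5.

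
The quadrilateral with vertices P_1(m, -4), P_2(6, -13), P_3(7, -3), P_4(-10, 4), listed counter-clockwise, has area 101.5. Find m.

The doubled signed area Σ (x_i y_{i+1} − x_{i+1} y_i) is linear in m.
With m=0 it equals 135; the coefficient of m is -17 (from the two edges through P_1).
So -17·m + 135 = 2·101.5 = 203 ⇒ m = -4.

-4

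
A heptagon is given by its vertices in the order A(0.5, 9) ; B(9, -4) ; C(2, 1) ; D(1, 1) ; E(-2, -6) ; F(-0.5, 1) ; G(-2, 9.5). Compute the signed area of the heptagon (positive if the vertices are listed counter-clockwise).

-49.75

Σ = (-83) + (17) + (1) + (-4) + (-5) + (-2.75) + (-22.75) = -99.5
Signed area = Σ/2 = -49.75 (negative ⇒ clockwise traversal).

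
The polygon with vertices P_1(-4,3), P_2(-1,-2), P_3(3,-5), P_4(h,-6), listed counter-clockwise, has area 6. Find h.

Write out the shoelace sum; only the two edges meeting at P_4 involve h:
2·Area = [(3·(-6) − h·(-5)) + (h·3 − (-4)·(-6))] + 22
       = 8·h + -20 = 12
⇒ h = 4.

4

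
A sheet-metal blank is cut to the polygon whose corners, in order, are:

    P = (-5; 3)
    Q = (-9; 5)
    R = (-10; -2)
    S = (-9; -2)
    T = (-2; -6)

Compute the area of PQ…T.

Σ = (2) + (68) + (2) + (50) + (-36) = 86
Area = |Σ|/2 = 43.

43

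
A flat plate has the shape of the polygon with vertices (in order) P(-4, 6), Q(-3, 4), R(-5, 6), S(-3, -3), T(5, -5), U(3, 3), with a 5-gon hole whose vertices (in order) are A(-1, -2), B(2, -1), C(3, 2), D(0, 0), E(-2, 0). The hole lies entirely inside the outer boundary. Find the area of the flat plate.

Outer boundary:
Apply the shoelace formula: 2A = Σ (x_i·y_{i+1} − x_{i+1}·y_i), indices taken mod 6.
Σ = (2) + (2) + (33) + (30) + (30) + (30) = 127
Area = |Σ|/2 = 63.5.
Hole:
Apply the shoelace (surveyor's) formula: 2A = Σ (x_i·y_{i+1} − x_{i+1}·y_i), indices taken mod 5.
Cross-terms: 5, 7, 0, 0, 4  ⇒  Σ = 16
Area = |Σ|/2 = 8.
Net area = 63.5 − 8 = 55.5.

55.5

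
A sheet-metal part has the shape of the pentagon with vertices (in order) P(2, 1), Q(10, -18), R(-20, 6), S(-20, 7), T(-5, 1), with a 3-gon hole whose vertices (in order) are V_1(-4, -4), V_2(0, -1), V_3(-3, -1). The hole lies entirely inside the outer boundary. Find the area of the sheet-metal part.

174.5

Outer boundary:
Apply Gauss's area formula: 2A = Σ (x_i·y_{i+1} − x_{i+1}·y_i), indices taken mod 5.
Σ = (-46) + (-300) + (-20) + (15) + (-7) = -358
Area = |Σ|/2 = 179.
Hole:
Σ = (4) + (-3) + (8) = 9
Area = |Σ|/2 = 4.5.
Net area = 179 − 4.5 = 174.5.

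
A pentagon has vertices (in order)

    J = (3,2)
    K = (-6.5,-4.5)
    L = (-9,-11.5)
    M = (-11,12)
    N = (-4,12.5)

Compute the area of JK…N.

Apply Gauss's area formula: 2A = Σ (x_i·y_{i+1} − x_{i+1}·y_i), indices taken mod 5.
Σ = (-0.5) + (34.25) + (-234.5) + (-89.5) + (-45.5) = -335.75
Area = |Σ|/2 = 167.875.

167.875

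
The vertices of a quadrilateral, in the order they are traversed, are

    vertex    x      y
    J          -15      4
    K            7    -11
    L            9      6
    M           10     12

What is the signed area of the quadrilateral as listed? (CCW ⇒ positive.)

Apply the shoelace formula: 2A = Σ (x_i·y_{i+1} − x_{i+1}·y_i), indices taken mod 4.
Σ = (137) + (141) + (48) + (220) = 546
Signed area = Σ/2 = 273 (positive ⇒ counter-clockwise traversal).

273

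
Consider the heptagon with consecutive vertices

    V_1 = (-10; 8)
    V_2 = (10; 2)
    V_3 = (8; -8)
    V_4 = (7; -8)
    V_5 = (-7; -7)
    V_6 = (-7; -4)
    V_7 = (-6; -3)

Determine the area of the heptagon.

205.5

Apply the shoelace formula: 2A = Σ (x_i·y_{i+1} − x_{i+1}·y_i), indices taken mod 7.
Σ = (-100) + (-96) + (-8) + (-105) + (-21) + (-3) + (-78) = -411
Area = |Σ|/2 = 205.5.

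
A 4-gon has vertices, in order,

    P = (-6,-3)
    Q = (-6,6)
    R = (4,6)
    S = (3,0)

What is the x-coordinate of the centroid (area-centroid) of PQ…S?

-223/141

Apply the shoelace formula. First the cross-terms c_i = x_i·y_{i+1} − x_{i+1}·y_i:
  -54, -60, -18, -9  ⇒  2A = -141, A = -70.5.
Then Σ (x_i + x_{i+1})·c_i = 669, so x̄ = 669 / (6·(-70.5)) = -223/141.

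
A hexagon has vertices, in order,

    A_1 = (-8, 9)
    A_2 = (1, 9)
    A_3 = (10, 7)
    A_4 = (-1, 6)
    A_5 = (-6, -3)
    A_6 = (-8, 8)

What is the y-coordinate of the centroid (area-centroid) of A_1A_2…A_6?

1147/207

Apply the shoelace formula. First the cross-terms c_i = x_i·y_{i+1} − x_{i+1}·y_i:
  -81, -83, 67, 39, -72, -8  ⇒  2A = -138, A = -69.
Then Σ (y_i + y_{i+1})·c_i = -2294, so ȳ = -2294 / (6·(-69)) = 1147/207.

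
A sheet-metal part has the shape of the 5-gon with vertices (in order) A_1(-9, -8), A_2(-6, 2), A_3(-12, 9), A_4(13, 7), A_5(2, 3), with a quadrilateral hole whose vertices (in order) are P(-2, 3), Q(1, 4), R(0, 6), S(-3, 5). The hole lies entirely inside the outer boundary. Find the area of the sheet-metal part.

Outer boundary:
Σ = (-66) + (-30) + (-201) + (25) + (11) = -261
Area = |Σ|/2 = 130.5.
Hole:
Apply the shoelace (surveyor's) formula: 2A = Σ (x_i·y_{i+1} − x_{i+1}·y_i), indices taken mod 4.
Σ = (-11) + (6) + (18) + (1) = 14
Area = |Σ|/2 = 7.
Net area = 130.5 − 7 = 123.5.

123.5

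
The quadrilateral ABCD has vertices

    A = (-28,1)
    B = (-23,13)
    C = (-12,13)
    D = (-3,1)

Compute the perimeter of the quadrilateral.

|AB| = √((5)² + (12)²) = √169 = 13
|BC| = √((11)² + (0)²) = √121 = 11
|CD| = √((9)² + (-12)²) = √225 = 15
|DA| = √((-25)² + (0)²) = √625 = 25
Perimeter = 13 + 11 + 15 + 25 = 64.

64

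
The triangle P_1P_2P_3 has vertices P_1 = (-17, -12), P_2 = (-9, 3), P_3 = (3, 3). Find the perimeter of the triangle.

|P_1P_2| = √((8)² + (15)²) = √289 = 17
|P_2P_3| = √((12)² + (0)²) = √144 = 12
|P_3P_1| = √((-20)² + (-15)²) = √625 = 25
Perimeter = 17 + 12 + 25 = 54.

54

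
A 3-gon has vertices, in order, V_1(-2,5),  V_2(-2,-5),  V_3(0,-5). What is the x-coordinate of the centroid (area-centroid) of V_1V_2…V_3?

Apply the surveyor's formula. First the cross-terms c_i = x_i·y_{i+1} − x_{i+1}·y_i:
  20, 10, -10  ⇒  2A = 20, A = 10.
Then Σ (x_i + x_{i+1})·c_i = -80, so x̄ = -80 / (6·10) = -4/3.

-4/3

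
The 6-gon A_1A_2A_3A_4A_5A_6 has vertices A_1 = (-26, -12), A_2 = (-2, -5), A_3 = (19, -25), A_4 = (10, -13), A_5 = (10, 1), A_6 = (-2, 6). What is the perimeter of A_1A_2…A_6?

126

|A_1A_2| = √((24)² + (7)²) = √625 = 25
|A_2A_3| = √((21)² + (-20)²) = √841 = 29
|A_3A_4| = √((-9)² + (12)²) = √225 = 15
|A_4A_5| = √((0)² + (14)²) = √196 = 14
|A_5A_6| = √((-12)² + (5)²) = √169 = 13
|A_6A_1| = √((-24)² + (-18)²) = √900 = 30
Perimeter = 25 + 29 + 15 + 14 + 13 + 30 = 126.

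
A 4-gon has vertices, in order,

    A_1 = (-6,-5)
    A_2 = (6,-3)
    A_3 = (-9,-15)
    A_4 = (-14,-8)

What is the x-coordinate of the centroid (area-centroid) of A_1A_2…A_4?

Apply the shoelace formula. First the cross-terms c_i = x_i·y_{i+1} − x_{i+1}·y_i:
  48, -117, -138, 22  ⇒  2A = -185, A = -92.5.
Then Σ (x_i + x_{i+1})·c_i = 3085, so x̄ = 3085 / (6·(-92.5)) = -617/111.

-617/111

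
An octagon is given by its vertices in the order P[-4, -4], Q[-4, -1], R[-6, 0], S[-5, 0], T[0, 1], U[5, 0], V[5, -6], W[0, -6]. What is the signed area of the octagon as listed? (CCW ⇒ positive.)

Apply Gauss's area formula: 2A = Σ (x_i·y_{i+1} − x_{i+1}·y_i), indices taken mod 8.
Σ = (-12) + (-6) + (0) + (-5) + (-5) + (-30) + (-30) + (-24) = -112
Signed area = Σ/2 = -56 (negative ⇒ clockwise traversal).

-56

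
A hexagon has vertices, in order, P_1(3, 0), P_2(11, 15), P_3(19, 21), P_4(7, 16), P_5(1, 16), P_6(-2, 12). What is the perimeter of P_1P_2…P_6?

64

|P_1P_2| = √((8)² + (15)²) = √289 = 17
|P_2P_3| = √((8)² + (6)²) = √100 = 10
|P_3P_4| = √((-12)² + (-5)²) = √169 = 13
|P_4P_5| = √((-6)² + (0)²) = √36 = 6
|P_5P_6| = √((-3)² + (-4)²) = √25 = 5
|P_6P_1| = √((5)² + (-12)²) = √169 = 13
Perimeter = 17 + 10 + 13 + 6 + 5 + 13 = 64.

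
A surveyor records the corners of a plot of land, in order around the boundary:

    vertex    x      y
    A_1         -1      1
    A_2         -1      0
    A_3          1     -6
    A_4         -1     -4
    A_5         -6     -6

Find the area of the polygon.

16.5

Σ = (1) + (6) + (-10) + (-18) + (-12) = -33
Area = |Σ|/2 = 16.5.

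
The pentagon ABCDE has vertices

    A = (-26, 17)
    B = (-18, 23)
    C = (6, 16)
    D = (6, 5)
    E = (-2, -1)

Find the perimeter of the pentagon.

86

|AB| = √((8)² + (6)²) = √100 = 10
|BC| = √((24)² + (-7)²) = √625 = 25
|CD| = √((0)² + (-11)²) = √121 = 11
|DE| = √((-8)² + (-6)²) = √100 = 10
|EA| = √((-24)² + (18)²) = √900 = 30
Perimeter = 10 + 25 + 11 + 10 + 30 = 86.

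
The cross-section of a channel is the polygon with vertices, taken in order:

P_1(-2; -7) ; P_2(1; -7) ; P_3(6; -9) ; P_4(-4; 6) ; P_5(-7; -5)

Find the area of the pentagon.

77.5

Apply the shoelace (surveyor's) formula: 2A = Σ (x_i·y_{i+1} − x_{i+1}·y_i), indices taken mod 5.
Σ = (21) + (33) + (0) + (62) + (39) = 155
Area = |Σ|/2 = 77.5.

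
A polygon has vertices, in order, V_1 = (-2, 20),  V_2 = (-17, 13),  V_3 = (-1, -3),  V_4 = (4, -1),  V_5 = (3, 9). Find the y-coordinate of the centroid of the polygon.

1127/127

Apply the shoelace (surveyor's) formula. First the cross-terms c_i = x_i·y_{i+1} − x_{i+1}·y_i:
  314, 64, 13, 39, 78  ⇒  2A = 508, A = 254.
Then Σ (y_i + y_{i+1})·c_i = 13524, so ȳ = 13524 / (6·254) = 1127/127.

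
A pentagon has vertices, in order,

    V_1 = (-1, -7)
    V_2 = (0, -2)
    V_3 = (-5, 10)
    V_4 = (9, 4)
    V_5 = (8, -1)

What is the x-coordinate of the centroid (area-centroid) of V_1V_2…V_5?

Apply the surveyor's formula. First the cross-terms c_i = x_i·y_{i+1} − x_{i+1}·y_i:
  2, -10, -110, -41, -57  ⇒  2A = -216, A = -108.
Then Σ (x_i + x_{i+1})·c_i = -1488, so x̄ = -1488 / (6·(-108)) = 62/27.

62/27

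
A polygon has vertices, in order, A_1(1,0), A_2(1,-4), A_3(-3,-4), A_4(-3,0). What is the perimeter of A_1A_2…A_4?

|A_1A_2| = √((0)² + (-4)²) = √16 = 4
|A_2A_3| = √((-4)² + (0)²) = √16 = 4
|A_3A_4| = √((0)² + (4)²) = √16 = 4
|A_4A_1| = √((4)² + (0)²) = √16 = 4
Perimeter = 4 + 4 + 4 + 4 = 16.

16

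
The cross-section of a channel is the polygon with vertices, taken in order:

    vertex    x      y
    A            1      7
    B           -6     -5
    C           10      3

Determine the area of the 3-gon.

A→B: (1)(-5) − (-6)(7) = 37
B→C: (-6)(3) − (10)(-5) = 32
C→A: (10)(7) − (1)(3) = 67
Σ = 136
Area = |Σ|/2 = 68.

68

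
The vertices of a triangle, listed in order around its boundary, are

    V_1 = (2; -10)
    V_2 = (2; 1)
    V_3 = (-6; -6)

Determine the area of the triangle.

Apply the surveyor's formula: 2A = Σ (x_i·y_{i+1} − x_{i+1}·y_i), indices taken mod 3.
Σ = (22) + (-6) + (72) = 88
Area = |Σ|/2 = 44.

44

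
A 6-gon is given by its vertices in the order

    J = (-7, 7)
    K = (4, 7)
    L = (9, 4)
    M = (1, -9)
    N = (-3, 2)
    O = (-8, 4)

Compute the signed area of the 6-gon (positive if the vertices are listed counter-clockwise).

-129

Apply Gauss's area formula: 2A = Σ (x_i·y_{i+1} − x_{i+1}·y_i), indices taken mod 6.
Σ = (-77) + (-47) + (-85) + (-25) + (4) + (-28) = -258
Signed area = Σ/2 = -129 (negative ⇒ clockwise traversal).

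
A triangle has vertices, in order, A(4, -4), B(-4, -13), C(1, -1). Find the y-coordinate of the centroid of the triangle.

Apply the surveyor's formula. First the cross-terms c_i = x_i·y_{i+1} − x_{i+1}·y_i:
  -68, 17, 0  ⇒  2A = -51, A = -25.5.
Then Σ (y_i + y_{i+1})·c_i = 918, so ȳ = 918 / (6·(-25.5)) = -6.

-6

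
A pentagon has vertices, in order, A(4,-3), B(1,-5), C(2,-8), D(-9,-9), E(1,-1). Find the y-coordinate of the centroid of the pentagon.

-728/129

Apply the surveyor's formula. First the cross-terms c_i = x_i·y_{i+1} − x_{i+1}·y_i:
  -17, 2, -90, 18, 1  ⇒  2A = -86, A = -43.
Then Σ (y_i + y_{i+1})·c_i = 1456, so ȳ = 1456 / (6·(-43)) = -728/129.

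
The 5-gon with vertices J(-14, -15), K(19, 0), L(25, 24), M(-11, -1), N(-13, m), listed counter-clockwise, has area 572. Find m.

-6

The doubled signed area Σ (x_i y_{i+1} − x_{i+1} y_i) is linear in m.
With m=0 it equals 1162; the coefficient of m is 3 (from the two edges through N).
So 3·m + 1162 = 2·572 = 1144 ⇒ m = -6.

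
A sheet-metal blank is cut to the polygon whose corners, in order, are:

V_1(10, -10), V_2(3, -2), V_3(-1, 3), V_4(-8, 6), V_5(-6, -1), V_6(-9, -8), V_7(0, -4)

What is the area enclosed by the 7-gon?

97

Σ = (10) + (7) + (18) + (44) + (39) + (36) + (40) = 194
Area = |Σ|/2 = 97.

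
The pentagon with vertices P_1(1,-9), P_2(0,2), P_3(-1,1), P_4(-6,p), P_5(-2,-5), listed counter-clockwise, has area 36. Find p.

Write out the shoelace sum; only the two edges meeting at P_4 involve p:
2·Area = [((-1)·p − (-6)·1) + ((-6)·(-5) − (-2)·p)] + 27
       = 1·p + 63 = 72
⇒ p = 9.

9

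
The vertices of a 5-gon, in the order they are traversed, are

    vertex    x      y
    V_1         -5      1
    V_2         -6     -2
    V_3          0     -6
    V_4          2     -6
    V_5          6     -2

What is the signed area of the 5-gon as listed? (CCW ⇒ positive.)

46

Σ = (16) + (36) + (12) + (32) + (-4) = 92
Signed area = Σ/2 = 46 (positive ⇒ counter-clockwise traversal).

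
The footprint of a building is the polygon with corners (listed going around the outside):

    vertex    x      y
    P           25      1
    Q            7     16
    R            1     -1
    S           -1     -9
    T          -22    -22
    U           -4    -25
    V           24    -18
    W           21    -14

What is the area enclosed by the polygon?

Cross-terms: 393, -23, -10, -176, 462, 672, 42, 371  ⇒  Σ = 1731
Area = |Σ|/2 = 865.5.

865.5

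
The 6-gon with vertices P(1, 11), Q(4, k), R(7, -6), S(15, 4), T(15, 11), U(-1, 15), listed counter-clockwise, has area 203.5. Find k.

Write out the shoelace sum; only the two edges meeting at Q involve k:
2·Area = [(1·k − 4·11) + (4·(-6) − 7·k)] + 433
       = -6·k + 365 = 407
⇒ k = -7.

-7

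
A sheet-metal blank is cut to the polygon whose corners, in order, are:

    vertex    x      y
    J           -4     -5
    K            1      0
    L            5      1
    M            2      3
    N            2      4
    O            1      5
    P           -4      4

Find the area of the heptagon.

43.5

Apply Gauss's area formula: 2A = Σ (x_i·y_{i+1} − x_{i+1}·y_i), indices taken mod 7.
J→K: (-4)(0) − (1)(-5) = 5
K→L: (1)(1) − (5)(0) = 1
L→M: (5)(3) − (2)(1) = 13
M→N: (2)(4) − (2)(3) = 2
N→O: (2)(5) − (1)(4) = 6
O→P: (1)(4) − (-4)(5) = 24
P→J: (-4)(-5) − (-4)(4) = 36
Σ = 87
Area = |Σ|/2 = 43.5.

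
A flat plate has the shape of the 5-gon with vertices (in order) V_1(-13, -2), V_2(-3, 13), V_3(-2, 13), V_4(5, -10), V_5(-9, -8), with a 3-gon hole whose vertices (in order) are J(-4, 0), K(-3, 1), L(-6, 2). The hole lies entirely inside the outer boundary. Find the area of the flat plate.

Outer boundary:
Cross-terms: -175, -13, -45, -130, -86  ⇒  Σ = -449
Area = |Σ|/2 = 224.5.
Hole:
Apply Gauss's area formula: 2A = Σ (x_i·y_{i+1} − x_{i+1}·y_i), indices taken mod 3.
Σ = (-4) + (0) + (8) = 4
Area = |Σ|/2 = 2.
Net area = 224.5 − 2 = 222.5.

222.5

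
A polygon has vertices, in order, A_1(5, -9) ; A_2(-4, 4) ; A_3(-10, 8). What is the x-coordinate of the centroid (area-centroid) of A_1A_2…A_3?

Apply Gauss's area formula. First the cross-terms c_i = x_i·y_{i+1} − x_{i+1}·y_i:
  -16, 8, 50  ⇒  2A = 42, A = 21.
Then Σ (x_i + x_{i+1})·c_i = -378, so x̄ = -378 / (6·21) = -3.

-3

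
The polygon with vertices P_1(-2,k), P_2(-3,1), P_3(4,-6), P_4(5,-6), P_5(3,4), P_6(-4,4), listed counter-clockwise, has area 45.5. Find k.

Write out the shoelace sum; only the two edges meeting at P_1 involve k:
2·Area = [((-4)·k − (-2)·4) + ((-2)·1 − (-3)·k)] + 86
       = -1·k + 92 = 91
⇒ k = 1.

1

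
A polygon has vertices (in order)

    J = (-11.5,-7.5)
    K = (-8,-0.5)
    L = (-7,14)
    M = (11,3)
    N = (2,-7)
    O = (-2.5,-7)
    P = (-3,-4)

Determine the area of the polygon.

Apply Gauss's area formula: 2A = Σ (x_i·y_{i+1} − x_{i+1}·y_i), indices taken mod 7.
J→K: (-11.5)(-0.5) − (-8)(-7.5) = -54.25
K→L: (-8)(14) − (-7)(-0.5) = -115.5
L→M: (-7)(3) − (11)(14) = -175
M→N: (11)(-7) − (2)(3) = -83
N→O: (2)(-7) − (-2.5)(-7) = -31.5
O→P: (-2.5)(-4) − (-3)(-7) = -11
P→J: (-3)(-7.5) − (-11.5)(-4) = -23.5
Σ = -493.75
Area = |Σ|/2 = 246.875.

246.875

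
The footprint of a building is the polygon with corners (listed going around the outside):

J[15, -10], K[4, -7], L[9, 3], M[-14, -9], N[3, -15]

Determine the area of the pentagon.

J→K: (15)(-7) − (4)(-10) = -65
K→L: (4)(3) − (9)(-7) = 75
L→M: (9)(-9) − (-14)(3) = -39
M→N: (-14)(-15) − (3)(-9) = 237
N→J: (3)(-10) − (15)(-15) = 195
Σ = 403
Area = |Σ|/2 = 201.5.

201.5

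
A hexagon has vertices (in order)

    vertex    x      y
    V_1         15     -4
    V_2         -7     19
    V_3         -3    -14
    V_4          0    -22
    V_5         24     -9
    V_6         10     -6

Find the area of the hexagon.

501

V_1→V_2: (15)(19) − (-7)(-4) = 257
V_2→V_3: (-7)(-14) − (-3)(19) = 155
V_3→V_4: (-3)(-22) − (0)(-14) = 66
V_4→V_5: (0)(-9) − (24)(-22) = 528
V_5→V_6: (24)(-6) − (10)(-9) = -54
V_6→V_1: (10)(-4) − (15)(-6) = 50
Σ = 1002
Area = |Σ|/2 = 501.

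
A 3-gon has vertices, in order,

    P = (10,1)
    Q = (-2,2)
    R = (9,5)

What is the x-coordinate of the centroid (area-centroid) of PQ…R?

Apply Gauss's area formula. First the cross-terms c_i = x_i·y_{i+1} − x_{i+1}·y_i:
  22, -28, -41  ⇒  2A = -47, A = -23.5.
Then Σ (x_i + x_{i+1})·c_i = -799, so x̄ = -799 / (6·(-23.5)) = 17/3.

17/3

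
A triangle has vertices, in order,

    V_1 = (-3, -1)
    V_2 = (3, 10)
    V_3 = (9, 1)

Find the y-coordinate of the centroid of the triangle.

Apply the shoelace (surveyor's) formula. First the cross-terms c_i = x_i·y_{i+1} − x_{i+1}·y_i:
  -27, -87, -6  ⇒  2A = -120, A = -60.
Then Σ (y_i + y_{i+1})·c_i = -1200, so ȳ = -1200 / (6·(-60)) = 10/3.

10/3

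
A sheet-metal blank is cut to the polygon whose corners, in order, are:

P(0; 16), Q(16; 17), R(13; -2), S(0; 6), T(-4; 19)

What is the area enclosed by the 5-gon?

Apply the shoelace (surveyor's) formula: 2A = Σ (x_i·y_{i+1} − x_{i+1}·y_i), indices taken mod 5.
Cross-terms: -256, -253, 78, 24, -64  ⇒  Σ = -471
Area = |Σ|/2 = 235.5.

235.5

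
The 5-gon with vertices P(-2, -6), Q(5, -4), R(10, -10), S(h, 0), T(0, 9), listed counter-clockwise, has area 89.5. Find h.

7

The doubled signed area Σ (x_i y_{i+1} − x_{i+1} y_i) is linear in h.
With h=0 it equals 46; the coefficient of h is 19 (from the two edges through S).
So 19·h + 46 = 2·89.5 = 179 ⇒ h = 7.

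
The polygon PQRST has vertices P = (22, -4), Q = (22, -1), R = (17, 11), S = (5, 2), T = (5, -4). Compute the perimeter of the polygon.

54

|PQ| = √((0)² + (3)²) = √9 = 3
|QR| = √((-5)² + (12)²) = √169 = 13
|RS| = √((-12)² + (-9)²) = √225 = 15
|ST| = √((0)² + (-6)²) = √36 = 6
|TP| = √((17)² + (0)²) = √289 = 17
Perimeter = 3 + 13 + 15 + 6 + 17 = 54.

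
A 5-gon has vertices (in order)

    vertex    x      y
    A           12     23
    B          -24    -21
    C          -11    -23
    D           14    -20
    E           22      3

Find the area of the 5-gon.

Σ = (300) + (321) + (542) + (482) + (470) = 2115
Area = |Σ|/2 = 1057.5.

1057.5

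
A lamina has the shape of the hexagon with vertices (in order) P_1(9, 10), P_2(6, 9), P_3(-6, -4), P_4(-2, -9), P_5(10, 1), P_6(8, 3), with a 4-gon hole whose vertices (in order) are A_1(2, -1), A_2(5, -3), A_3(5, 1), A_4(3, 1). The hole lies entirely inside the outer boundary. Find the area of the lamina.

Outer boundary:
Apply the shoelace formula: 2A = Σ (x_i·y_{i+1} − x_{i+1}·y_i), indices taken mod 6.
Σ = (21) + (30) + (46) + (88) + (22) + (53) = 260
Area = |Σ|/2 = 130.
Hole:
Apply the shoelace (surveyor's) formula: 2A = Σ (x_i·y_{i+1} − x_{i+1}·y_i), indices taken mod 4.
Σ = (-1) + (20) + (2) + (-5) = 16
Area = |Σ|/2 = 8.
Net area = 130 − 8 = 122.

122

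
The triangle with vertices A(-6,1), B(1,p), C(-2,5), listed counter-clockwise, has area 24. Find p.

The doubled signed area Σ (x_i y_{i+1} − x_{i+1} y_i) is linear in p.
With p=0 it equals 32; the coefficient of p is -4 (from the two edges through B).
So -4·p + 32 = 2·24 = 48 ⇒ p = -4.

-4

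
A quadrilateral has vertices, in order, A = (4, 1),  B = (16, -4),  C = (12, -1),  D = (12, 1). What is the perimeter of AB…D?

28

|AB| = √((12)² + (-5)²) = √169 = 13
|BC| = √((-4)² + (3)²) = √25 = 5
|CD| = √((0)² + (2)²) = √4 = 2
|DA| = √((-8)² + (0)²) = √64 = 8
Perimeter = 13 + 5 + 2 + 8 = 28.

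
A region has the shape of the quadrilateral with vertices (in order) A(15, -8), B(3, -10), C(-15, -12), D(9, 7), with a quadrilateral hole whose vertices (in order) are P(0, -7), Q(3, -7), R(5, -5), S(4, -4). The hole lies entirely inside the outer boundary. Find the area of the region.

236.5

Outer boundary:
Cross-terms: -126, -186, 3, -177  ⇒  Σ = -486
Area = |Σ|/2 = 243.
Hole:
Apply the shoelace (surveyor's) formula: 2A = Σ (x_i·y_{i+1} − x_{i+1}·y_i), indices taken mod 4.
Cross-terms: 21, 20, 0, -28  ⇒  Σ = 13
Area = |Σ|/2 = 6.5.
Net area = 243 − 6.5 = 236.5.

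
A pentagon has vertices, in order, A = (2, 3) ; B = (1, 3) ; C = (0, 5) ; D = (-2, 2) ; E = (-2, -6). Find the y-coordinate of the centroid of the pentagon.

23/60

Apply the surveyor's formula. First the cross-terms c_i = x_i·y_{i+1} − x_{i+1}·y_i:
  3, 5, 10, 16, 6  ⇒  2A = 40, A = 20.
Then Σ (y_i + y_{i+1})·c_i = 46, so ȳ = 46 / (6·20) = 23/60.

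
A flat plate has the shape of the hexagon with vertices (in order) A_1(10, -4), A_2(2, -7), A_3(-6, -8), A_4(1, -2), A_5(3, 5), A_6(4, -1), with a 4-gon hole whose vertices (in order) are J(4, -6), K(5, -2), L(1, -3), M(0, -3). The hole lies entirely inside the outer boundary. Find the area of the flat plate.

Outer boundary:
Σ = (-62) + (-58) + (20) + (11) + (-23) + (-6) = -118
Area = |Σ|/2 = 59.
Hole:
Apply Gauss's area formula: 2A = Σ (x_i·y_{i+1} − x_{i+1}·y_i), indices taken mod 4.
Cross-terms: 22, -13, -3, 12  ⇒  Σ = 18
Area = |Σ|/2 = 9.
Net area = 59 − 9 = 50.

50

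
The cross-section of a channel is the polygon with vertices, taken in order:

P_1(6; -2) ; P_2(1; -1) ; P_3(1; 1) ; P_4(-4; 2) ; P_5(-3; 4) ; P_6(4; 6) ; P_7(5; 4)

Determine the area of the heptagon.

44

Cross-terms: -4, 2, 6, -10, -34, -14, -34  ⇒  Σ = -88
Area = |Σ|/2 = 44.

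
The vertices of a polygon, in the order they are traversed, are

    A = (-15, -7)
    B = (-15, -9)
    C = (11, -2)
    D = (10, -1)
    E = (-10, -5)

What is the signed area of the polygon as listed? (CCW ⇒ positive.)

51.5

Apply the shoelace (surveyor's) formula: 2A = Σ (x_i·y_{i+1} − x_{i+1}·y_i), indices taken mod 5.
Cross-terms: 30, 129, 9, -60, -5  ⇒  Σ = 103
Signed area = Σ/2 = 51.5 (positive ⇒ counter-clockwise traversal).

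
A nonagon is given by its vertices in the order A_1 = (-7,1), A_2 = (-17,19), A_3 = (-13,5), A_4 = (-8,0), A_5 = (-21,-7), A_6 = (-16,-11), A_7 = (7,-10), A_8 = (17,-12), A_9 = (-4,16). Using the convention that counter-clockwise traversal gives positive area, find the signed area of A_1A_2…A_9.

Σ = (-116) + (162) + (40) + (56) + (119) + (237) + (86) + (224) + (108) = 916
Signed area = Σ/2 = 458 (positive ⇒ counter-clockwise traversal).

458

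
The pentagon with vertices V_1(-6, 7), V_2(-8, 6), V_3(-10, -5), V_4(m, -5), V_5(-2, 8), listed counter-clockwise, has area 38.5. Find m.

-9

The doubled signed area Σ (x_i y_{i+1} − x_{i+1} y_i) is linear in m.
With m=0 it equals 194; the coefficient of m is 13 (from the two edges through V_4).
So 13·m + 194 = 2·38.5 = 77 ⇒ m = -9.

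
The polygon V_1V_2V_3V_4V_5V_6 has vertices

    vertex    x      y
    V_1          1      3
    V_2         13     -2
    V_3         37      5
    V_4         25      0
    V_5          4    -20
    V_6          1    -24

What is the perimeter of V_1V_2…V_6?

112

|V_1V_2| = √((12)² + (-5)²) = √169 = 13
|V_2V_3| = √((24)² + (7)²) = √625 = 25
|V_3V_4| = √((-12)² + (-5)²) = √169 = 13
|V_4V_5| = √((-21)² + (-20)²) = √841 = 29
|V_5V_6| = √((-3)² + (-4)²) = √25 = 5
|V_6V_1| = √((0)² + (27)²) = √729 = 27
Perimeter = 13 + 25 + 13 + 29 + 5 + 27 = 112.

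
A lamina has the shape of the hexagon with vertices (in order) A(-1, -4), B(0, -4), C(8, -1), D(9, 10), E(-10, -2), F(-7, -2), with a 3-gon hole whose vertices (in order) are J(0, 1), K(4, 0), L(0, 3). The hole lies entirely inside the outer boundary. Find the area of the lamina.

115.5

Outer boundary:
Apply the shoelace (surveyor's) formula: 2A = Σ (x_i·y_{i+1} − x_{i+1}·y_i), indices taken mod 6.
Σ = (4) + (32) + (89) + (82) + (6) + (26) = 239
Area = |Σ|/2 = 119.5.
Hole:
Apply Gauss's area formula: 2A = Σ (x_i·y_{i+1} − x_{i+1}·y_i), indices taken mod 3.
Σ = (-4) + (12) + (0) = 8
Area = |Σ|/2 = 4.
Net area = 119.5 − 4 = 115.5.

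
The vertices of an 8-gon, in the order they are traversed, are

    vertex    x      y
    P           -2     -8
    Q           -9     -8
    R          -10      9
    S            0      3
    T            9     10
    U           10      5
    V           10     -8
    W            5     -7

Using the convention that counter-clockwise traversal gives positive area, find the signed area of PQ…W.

-271.5

P→Q: (-2)(-8) − (-9)(-8) = -56
Q→R: (-9)(9) − (-10)(-8) = -161
R→S: (-10)(3) − (0)(9) = -30
S→T: (0)(10) − (9)(3) = -27
T→U: (9)(5) − (10)(10) = -55
U→V: (10)(-8) − (10)(5) = -130
V→W: (10)(-7) − (5)(-8) = -30
W→P: (5)(-8) − (-2)(-7) = -54
Σ = -543
Signed area = Σ/2 = -271.5 (negative ⇒ clockwise traversal).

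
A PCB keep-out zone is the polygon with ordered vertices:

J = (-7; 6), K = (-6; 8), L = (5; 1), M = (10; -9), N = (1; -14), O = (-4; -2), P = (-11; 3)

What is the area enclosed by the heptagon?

Apply the shoelace formula: 2A = Σ (x_i·y_{i+1} − x_{i+1}·y_i), indices taken mod 7.
Σ = (-20) + (-46) + (-55) + (-131) + (-58) + (-34) + (-45) = -389
Area = |Σ|/2 = 194.5.

194.5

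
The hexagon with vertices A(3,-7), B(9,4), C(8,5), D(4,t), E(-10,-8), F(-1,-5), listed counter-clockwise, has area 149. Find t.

The doubled signed area Σ (x_i y_{i+1} − x_{i+1} y_i) is linear in t.
With t=0 it equals 100; the coefficient of t is 18 (from the two edges through D).
So 18·t + 100 = 2·149 = 298 ⇒ t = 11.

11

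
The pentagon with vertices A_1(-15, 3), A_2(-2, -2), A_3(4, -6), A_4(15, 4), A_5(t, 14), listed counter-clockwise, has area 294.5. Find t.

Write out the shoelace sum; only the two edges meeting at A_5 involve t:
2·Area = [(15·14 − t·4) + (t·3 − (-15)·14)] + 162
       = -1·t + 582 = 589
⇒ t = -7.

-7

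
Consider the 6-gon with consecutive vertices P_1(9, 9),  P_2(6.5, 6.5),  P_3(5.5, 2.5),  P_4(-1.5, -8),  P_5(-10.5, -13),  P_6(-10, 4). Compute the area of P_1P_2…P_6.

211.125

Σ = (0) + (-19.5) + (-40.25) + (-64.5) + (-172) + (-126) = -422.25
Area = |Σ|/2 = 211.125.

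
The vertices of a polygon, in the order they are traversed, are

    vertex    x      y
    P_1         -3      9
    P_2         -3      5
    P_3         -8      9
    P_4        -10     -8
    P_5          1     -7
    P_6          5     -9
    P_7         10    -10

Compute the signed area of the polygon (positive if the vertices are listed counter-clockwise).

191.5

Cross-terms: 12, 13, 154, 78, 26, 40, 60  ⇒  Σ = 383
Signed area = Σ/2 = 191.5 (positive ⇒ counter-clockwise traversal).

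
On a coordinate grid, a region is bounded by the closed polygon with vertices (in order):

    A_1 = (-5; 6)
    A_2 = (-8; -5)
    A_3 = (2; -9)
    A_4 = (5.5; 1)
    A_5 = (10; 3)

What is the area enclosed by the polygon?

144

Apply the shoelace (surveyor's) formula: 2A = Σ (x_i·y_{i+1} − x_{i+1}·y_i), indices taken mod 5.
Σ = (73) + (82) + (51.5) + (6.5) + (75) = 288
Area = |Σ|/2 = 144.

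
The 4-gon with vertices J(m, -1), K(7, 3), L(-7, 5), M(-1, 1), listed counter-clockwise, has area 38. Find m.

The doubled signed area Σ (x_i y_{i+1} − x_{i+1} y_i) is linear in m.
With m=0 it equals 62; the coefficient of m is 2 (from the two edges through J).
So 2·m + 62 = 2·38 = 76 ⇒ m = 7.

7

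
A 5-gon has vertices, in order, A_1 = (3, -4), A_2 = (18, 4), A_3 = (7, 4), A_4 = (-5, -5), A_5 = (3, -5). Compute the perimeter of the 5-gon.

52

|A_1A_2| = √((15)² + (8)²) = √289 = 17
|A_2A_3| = √((-11)² + (0)²) = √121 = 11
|A_3A_4| = √((-12)² + (-9)²) = √225 = 15
|A_4A_5| = √((8)² + (0)²) = √64 = 8
|A_5A_1| = √((0)² + (1)²) = √1 = 1
Perimeter = 17 + 11 + 15 + 8 + 1 = 52.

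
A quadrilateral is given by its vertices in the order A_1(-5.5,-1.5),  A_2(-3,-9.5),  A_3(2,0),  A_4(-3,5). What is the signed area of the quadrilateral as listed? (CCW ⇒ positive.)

54.375

Apply the shoelace (surveyor's) formula: 2A = Σ (x_i·y_{i+1} − x_{i+1}·y_i), indices taken mod 4.
Σ = (47.75) + (19) + (10) + (32) = 108.75
Signed area = Σ/2 = 54.375 (positive ⇒ counter-clockwise traversal).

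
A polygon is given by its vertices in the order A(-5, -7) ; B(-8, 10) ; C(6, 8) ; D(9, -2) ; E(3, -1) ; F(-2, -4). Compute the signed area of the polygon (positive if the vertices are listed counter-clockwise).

Apply the surveyor's formula: 2A = Σ (x_i·y_{i+1} − x_{i+1}·y_i), indices taken mod 6.
Σ = (-106) + (-124) + (-84) + (-3) + (-14) + (-6) = -337
Signed area = Σ/2 = -168.5 (negative ⇒ clockwise traversal).

-168.5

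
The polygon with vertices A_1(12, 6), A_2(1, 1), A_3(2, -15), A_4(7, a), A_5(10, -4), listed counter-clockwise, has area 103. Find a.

Write out the shoelace sum; only the two edges meeting at A_4 involve a:
2·Area = [(2·a − 7·(-15)) + (7·(-4) − 10·a)] + 97
       = -8·a + 174 = 206
⇒ a = -4.

-4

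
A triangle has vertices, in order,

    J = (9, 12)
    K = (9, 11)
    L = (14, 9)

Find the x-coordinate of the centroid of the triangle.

Apply Gauss's area formula. First the cross-terms c_i = x_i·y_{i+1} − x_{i+1}·y_i:
  -9, -73, 87  ⇒  2A = 5, A = 2.5.
Then Σ (x_i + x_{i+1})·c_i = 160, so x̄ = 160 / (6·2.5) = 32/3.

32/3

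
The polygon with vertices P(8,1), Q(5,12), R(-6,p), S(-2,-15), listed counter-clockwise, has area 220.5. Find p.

Write out the shoelace sum; only the two edges meeting at R involve p:
2·Area = [(5·p − (-6)·12) + ((-6)·(-15) − (-2)·p)] + 209
       = 7·p + 371 = 441
⇒ p = 10.

10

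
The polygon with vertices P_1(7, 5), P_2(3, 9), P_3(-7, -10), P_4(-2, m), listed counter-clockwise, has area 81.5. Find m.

Write out the shoelace sum; only the two edges meeting at P_4 involve m:
2·Area = [((-7)·m − (-2)·(-10)) + ((-2)·5 − 7·m)] + 81
       = -14·m + 51 = 163
⇒ m = -8.

-8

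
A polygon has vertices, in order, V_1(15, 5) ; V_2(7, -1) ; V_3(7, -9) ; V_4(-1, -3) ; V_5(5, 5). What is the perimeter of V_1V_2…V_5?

48

|V_1V_2| = √((-8)² + (-6)²) = √100 = 10
|V_2V_3| = √((0)² + (-8)²) = √64 = 8
|V_3V_4| = √((-8)² + (6)²) = √100 = 10
|V_4V_5| = √((6)² + (8)²) = √100 = 10
|V_5V_1| = √((10)² + (0)²) = √100 = 10
Perimeter = 10 + 8 + 10 + 10 + 10 = 48.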